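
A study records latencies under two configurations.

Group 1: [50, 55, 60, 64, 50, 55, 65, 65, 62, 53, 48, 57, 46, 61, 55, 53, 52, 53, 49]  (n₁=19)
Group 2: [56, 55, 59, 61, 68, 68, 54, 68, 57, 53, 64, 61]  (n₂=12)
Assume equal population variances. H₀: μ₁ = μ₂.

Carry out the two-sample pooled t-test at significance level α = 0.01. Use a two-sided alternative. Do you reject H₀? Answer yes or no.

reject H₀: no

x̄₁=55.421, s₁=5.910, n₁=19
x̄₂=60.333, s₂=5.598, n₂=12
s_p² = [18·5.910² + 11·5.598²]/29 = 33.5620
SE = √(s_p²·(1/19+1/12)) = 2.1362
t = (55.421−60.333)/2.1362 = -2.2996
df = 29
p-value (two-sided) = 0.02887
At α=0.01: p ≥ α → fail to reject H₀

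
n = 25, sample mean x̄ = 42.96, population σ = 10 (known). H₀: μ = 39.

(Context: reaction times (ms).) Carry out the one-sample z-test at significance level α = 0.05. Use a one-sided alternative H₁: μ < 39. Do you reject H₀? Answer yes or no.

reject H₀: no

SE = σ/√n = 10/√25 = 2.0000
z = (x̄−μ₀)/SE = (42.96−39)/2.0000 = 1.9800
p-value (one-sided, H₁ less) = 0.97615
At α=0.05: p ≥ α → fail to reject H₀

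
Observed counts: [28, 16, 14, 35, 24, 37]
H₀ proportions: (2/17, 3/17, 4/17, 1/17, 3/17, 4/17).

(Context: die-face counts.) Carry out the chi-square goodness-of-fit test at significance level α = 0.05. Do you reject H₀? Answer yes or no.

reject H₀: yes

n = 154; E_i = n·p_i = [18.12, 27.18, 36.24, 9.06, 27.18, 36.24]
χ² = (28−18.12)²/18.12 + (16−27.18)²/27.18 + (14−36.24)²/36.24 + (35−9.06)²/9.06 + (24−27.18)²/27.18 + (37−36.24)²/36.24 = 98.3047
df = 5
p-value (upper-tail) = 0.00000
At α=0.05: p < α → reject H₀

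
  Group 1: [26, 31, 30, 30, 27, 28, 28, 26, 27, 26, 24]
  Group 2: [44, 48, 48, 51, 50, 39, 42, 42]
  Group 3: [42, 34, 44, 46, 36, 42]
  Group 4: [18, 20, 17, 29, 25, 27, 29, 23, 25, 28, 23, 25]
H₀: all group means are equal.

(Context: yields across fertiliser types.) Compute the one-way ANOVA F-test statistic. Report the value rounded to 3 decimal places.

Group means [27.55, 45.50, 40.67, 24.08], grand mean 32.432
SSB = Σnᵢ(x̄ᵢ−x̄)² = 2872.104; SSW = ΣΣ(x−x̄ᵢ)² = 466.977
MSB = 2872.104/3 = 957.3679; MSW = 466.977/33 = 14.1508
F = MSB/MSW = 67.6546
df = (3, 33)

test statistic = 67.655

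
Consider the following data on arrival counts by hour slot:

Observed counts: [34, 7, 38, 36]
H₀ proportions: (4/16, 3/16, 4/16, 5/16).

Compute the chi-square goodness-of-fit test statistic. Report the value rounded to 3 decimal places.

n = 115; E_i = n·p_i = [28.75, 21.56, 28.75, 35.94]
χ² = (34−28.75)²/28.75 + (7−21.56)²/21.56 + (38−28.75)²/28.75 + (36−35.94)²/35.94 = 13.7699
df = 3

test statistic = 13.770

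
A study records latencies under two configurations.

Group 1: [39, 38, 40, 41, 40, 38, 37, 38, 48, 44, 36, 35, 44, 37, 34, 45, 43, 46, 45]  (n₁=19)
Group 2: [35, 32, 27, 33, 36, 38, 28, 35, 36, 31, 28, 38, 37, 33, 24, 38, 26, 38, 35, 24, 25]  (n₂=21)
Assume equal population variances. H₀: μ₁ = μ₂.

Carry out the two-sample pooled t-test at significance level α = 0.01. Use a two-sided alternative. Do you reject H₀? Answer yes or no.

x̄₁=40.421, s₁=4.059, n₁=19
x̄₂=32.238, s₂=4.999, n₂=21
s_p² = [18·4.059² + 20·4.999²]/38 = 20.9590
SE = √(s_p²·(1/19+1/21)) = 1.4495
t = (40.421−32.238)/1.4495 = 5.6452
df = 38
p-value (two-sided) = 0.00000
At α=0.01: p < α → reject H₀

reject H₀: yes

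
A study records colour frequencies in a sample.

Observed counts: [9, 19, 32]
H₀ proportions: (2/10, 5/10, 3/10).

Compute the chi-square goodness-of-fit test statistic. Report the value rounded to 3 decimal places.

n = 60; E_i = n·p_i = [12.00, 30.00, 18.00]
χ² = (9−12.00)²/12.00 + (19−30.00)²/30.00 + (32−18.00)²/18.00 = 15.6722
df = 2

test statistic = 15.672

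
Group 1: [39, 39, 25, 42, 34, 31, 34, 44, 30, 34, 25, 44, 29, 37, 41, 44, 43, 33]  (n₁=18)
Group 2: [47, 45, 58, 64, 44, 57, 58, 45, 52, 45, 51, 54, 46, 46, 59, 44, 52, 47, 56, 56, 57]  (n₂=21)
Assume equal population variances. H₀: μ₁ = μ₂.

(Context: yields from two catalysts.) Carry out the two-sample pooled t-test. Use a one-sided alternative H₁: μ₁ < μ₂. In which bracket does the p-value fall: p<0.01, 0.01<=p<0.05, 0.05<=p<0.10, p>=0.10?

x̄₁=36.000, s₁=6.389, n₁=18
x̄₂=51.571, s₂=6.104, n₂=21
s_p² = [17·6.389² + 20·6.104²]/37 = 38.8958
SE = √(s_p²·(1/18+1/21)) = 2.0033
t = (36.000−51.571)/2.0033 = -7.7730
df = 37
p-value (one-sided, H₁ less) = 0.00000
→ bracket: p<0.01

p-value bracket: p<0.01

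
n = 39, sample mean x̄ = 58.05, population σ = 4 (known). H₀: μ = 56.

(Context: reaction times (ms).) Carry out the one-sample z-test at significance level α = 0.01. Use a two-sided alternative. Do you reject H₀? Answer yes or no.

reject H₀: yes

SE = σ/√n = 4/√39 = 0.6405
z = (x̄−μ₀)/SE = (58.05−56)/0.6405 = 3.2006
p-value (two-sided) = 0.00137
At α=0.01: p < α → reject H₀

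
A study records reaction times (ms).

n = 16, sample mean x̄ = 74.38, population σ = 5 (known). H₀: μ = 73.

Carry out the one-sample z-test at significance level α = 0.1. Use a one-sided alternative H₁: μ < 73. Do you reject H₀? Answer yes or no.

SE = σ/√n = 5/√16 = 1.2500
z = (x̄−μ₀)/SE = (74.38−73)/1.2500 = 1.1040
p-value (one-sided, H₁ less) = 0.86520
At α=0.1: p ≥ α → fail to reject H₀

reject H₀: no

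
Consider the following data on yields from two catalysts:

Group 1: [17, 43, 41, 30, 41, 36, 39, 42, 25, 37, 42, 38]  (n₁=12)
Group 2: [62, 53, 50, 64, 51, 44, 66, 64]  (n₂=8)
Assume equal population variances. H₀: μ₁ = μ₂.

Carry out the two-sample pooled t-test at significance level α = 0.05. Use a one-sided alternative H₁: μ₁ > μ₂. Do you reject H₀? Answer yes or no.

x̄₁=35.917, s₁=7.994, n₁=12
x̄₂=56.750, s₂=8.225, n₂=8
s_p² = [11·7.994² + 7·8.225²]/18 = 65.3565
SE = √(s_p²·(1/12+1/8)) = 3.6900
t = (35.917−56.750)/3.6900 = -5.6459
df = 18
p-value (one-sided, H₁ greater) = 0.99999
At α=0.05: p ≥ α → fail to reject H₀

reject H₀: no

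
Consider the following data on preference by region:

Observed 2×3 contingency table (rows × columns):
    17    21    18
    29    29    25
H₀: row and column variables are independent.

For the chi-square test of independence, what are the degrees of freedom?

degrees of freedom = 2

df = (r−1)(c−1) = (2−1)·(3−1) = 2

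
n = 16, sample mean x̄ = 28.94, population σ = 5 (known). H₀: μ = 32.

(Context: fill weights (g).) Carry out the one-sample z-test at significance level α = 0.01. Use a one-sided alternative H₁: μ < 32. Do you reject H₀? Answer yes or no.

reject H₀: yes

SE = σ/√n = 5/√16 = 1.2500
z = (x̄−μ₀)/SE = (28.94−32)/1.2500 = -2.4480
p-value (one-sided, H₁ less) = 0.00718
At α=0.01: p < α → reject H₀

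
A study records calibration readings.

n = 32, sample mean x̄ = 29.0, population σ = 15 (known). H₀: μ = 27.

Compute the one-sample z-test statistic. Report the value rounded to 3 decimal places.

SE = σ/√n = 15/√32 = 2.6517
z = (x̄−μ₀)/SE = (29.0−27)/2.6517 = 0.7542

test statistic = 0.754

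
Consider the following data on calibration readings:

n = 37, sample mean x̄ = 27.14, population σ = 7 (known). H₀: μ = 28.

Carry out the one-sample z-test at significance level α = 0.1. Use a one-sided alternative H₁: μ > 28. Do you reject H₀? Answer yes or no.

SE = σ/√n = 7/√37 = 1.1508
z = (x̄−μ₀)/SE = (27.14−28)/1.1508 = -0.7473
p-value (one-sided, H₁ greater) = 0.77256
At α=0.1: p ≥ α → fail to reject H₀

reject H₀: no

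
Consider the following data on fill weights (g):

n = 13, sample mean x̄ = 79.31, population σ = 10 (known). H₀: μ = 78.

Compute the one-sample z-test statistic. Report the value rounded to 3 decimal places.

SE = σ/√n = 10/√13 = 2.7735
z = (x̄−μ₀)/SE = (79.31−78)/2.7735 = 0.4723

test statistic = 0.472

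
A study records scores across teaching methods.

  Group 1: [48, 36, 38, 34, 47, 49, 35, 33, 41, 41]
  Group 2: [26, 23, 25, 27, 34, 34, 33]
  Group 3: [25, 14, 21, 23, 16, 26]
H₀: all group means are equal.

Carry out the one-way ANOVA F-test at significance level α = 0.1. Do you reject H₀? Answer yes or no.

reject H₀: yes

Group means [40.20, 28.86, 20.83], grand mean 31.696
SSB = Σnᵢ(x̄ᵢ−x̄)² = 1487.579; SSW = ΣΣ(x−x̄ᵢ)² = 575.290
MSB = 1487.579/2 = 743.7895; MSW = 575.290/20 = 28.7645
F = MSB/MSW = 25.8579
df = (2, 20)
p-value (upper-tail) = 0.00000
At α=0.1: p < α → reject H₀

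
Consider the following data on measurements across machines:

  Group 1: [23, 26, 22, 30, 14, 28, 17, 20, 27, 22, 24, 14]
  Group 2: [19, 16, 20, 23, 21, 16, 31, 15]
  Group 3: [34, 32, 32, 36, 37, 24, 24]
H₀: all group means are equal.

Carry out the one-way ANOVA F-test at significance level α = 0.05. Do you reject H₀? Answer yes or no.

Group means [22.25, 20.12, 31.29], grand mean 23.963
SSB = Σnᵢ(x̄ᵢ−x̄)² = 528.409; SSW = ΣΣ(x−x̄ᵢ)² = 660.554
MSB = 528.409/2 = 264.2047; MSW = 660.554/24 = 27.5231
F = MSB/MSW = 9.5994
df = (2, 24)
p-value (upper-tail) = 0.00086
At α=0.05: p < α → reject H₀

reject H₀: yes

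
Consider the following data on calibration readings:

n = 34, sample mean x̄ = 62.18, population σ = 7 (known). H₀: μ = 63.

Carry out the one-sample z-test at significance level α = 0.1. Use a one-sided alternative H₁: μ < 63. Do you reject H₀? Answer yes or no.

reject H₀: no

SE = σ/√n = 7/√34 = 1.2005
z = (x̄−μ₀)/SE = (62.18−63)/1.2005 = -0.6831
p-value (one-sided, H₁ less) = 0.24729
At α=0.1: p ≥ α → fail to reject H₀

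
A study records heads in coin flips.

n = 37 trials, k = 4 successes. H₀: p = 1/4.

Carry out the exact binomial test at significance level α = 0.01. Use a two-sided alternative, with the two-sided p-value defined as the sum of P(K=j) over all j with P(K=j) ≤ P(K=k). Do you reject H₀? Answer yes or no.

Exact binomial: n=37, k=4, p₀=1/4=0.2500
P(X=j) = C(n,j)·p₀^j·(1−p₀)^(n−j); p = Σ P(X=j) over j with P(X=j) ≤ P(X=4)
p-value (two-sided) = 0.05560
At α=0.01: p ≥ α → fail to reject H₀

reject H₀: no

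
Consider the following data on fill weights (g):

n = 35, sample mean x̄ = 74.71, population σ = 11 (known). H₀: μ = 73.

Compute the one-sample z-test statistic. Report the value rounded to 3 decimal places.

SE = σ/√n = 11/√35 = 1.8593
z = (x̄−μ₀)/SE = (74.71−73)/1.8593 = 0.9197

test statistic = 0.920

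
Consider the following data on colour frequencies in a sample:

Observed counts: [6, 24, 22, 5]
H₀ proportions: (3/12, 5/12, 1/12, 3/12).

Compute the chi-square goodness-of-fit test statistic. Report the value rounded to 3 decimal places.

test statistic = 73.428

n = 57; E_i = n·p_i = [14.25, 23.75, 4.75, 14.25]
χ² = (6−14.25)²/14.25 + (24−23.75)²/23.75 + (22−4.75)²/4.75 + (5−14.25)²/14.25 = 73.4281
df = 3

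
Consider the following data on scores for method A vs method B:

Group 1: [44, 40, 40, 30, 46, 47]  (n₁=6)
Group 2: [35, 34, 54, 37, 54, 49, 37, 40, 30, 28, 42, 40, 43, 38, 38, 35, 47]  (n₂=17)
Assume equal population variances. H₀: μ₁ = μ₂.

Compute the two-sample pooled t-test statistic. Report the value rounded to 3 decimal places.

x̄₁=41.167, s₁=6.210, n₁=6
x̄₂=40.059, s₂=7.462, n₂=17
s_p² = [5·6.210² + 16·7.462²]/21 = 51.6083
SE = √(s_p²·(1/6+1/17)) = 3.4113
t = (41.167−40.059)/3.4113 = 0.3248
df = 21

test statistic = 0.325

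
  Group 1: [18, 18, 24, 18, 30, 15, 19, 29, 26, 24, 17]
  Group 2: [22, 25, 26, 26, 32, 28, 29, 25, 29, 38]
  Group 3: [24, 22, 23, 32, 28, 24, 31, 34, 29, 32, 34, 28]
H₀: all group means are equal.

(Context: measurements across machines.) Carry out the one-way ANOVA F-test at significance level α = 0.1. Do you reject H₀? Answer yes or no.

reject H₀: yes

Group means [21.64, 28.00, 28.42], grand mean 26.030
SSB = Σnᵢ(x̄ᵢ−x̄)² = 319.508; SSW = ΣΣ(x−x̄ᵢ)² = 651.462
MSB = 319.508/2 = 159.7538; MSW = 651.462/30 = 21.7154
F = MSB/MSW = 7.3567
df = (2, 30)
p-value (upper-tail) = 0.00251
At α=0.1: p < α → reject H₀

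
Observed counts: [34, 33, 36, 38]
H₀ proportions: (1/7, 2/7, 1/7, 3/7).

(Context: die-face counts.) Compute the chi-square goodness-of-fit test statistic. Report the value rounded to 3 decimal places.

test statistic = 31.658

n = 141; E_i = n·p_i = [20.14, 40.29, 20.14, 60.43]
χ² = (34−20.14)²/20.14 + (33−40.29)²/40.29 + (36−20.14)²/20.14 + (38−60.43)²/60.43 = 31.6584
df = 3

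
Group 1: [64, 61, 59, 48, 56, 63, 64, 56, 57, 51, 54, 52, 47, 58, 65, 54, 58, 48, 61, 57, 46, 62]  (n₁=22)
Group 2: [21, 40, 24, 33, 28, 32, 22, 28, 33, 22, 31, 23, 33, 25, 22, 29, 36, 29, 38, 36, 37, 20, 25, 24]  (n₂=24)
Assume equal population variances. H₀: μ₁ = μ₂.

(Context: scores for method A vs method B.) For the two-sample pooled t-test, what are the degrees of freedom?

df = n₁ + n₂ − 2 = 22 + 24 − 2 = 44

degrees of freedom = 44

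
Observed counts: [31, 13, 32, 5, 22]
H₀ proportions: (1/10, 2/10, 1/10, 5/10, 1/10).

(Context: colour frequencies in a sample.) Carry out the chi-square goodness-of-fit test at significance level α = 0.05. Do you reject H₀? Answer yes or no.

n = 103; E_i = n·p_i = [10.30, 20.60, 10.30, 51.50, 10.30]
χ² = (31−10.30)²/10.30 + (13−20.60)²/20.60 + (32−10.30)²/10.30 + (5−51.50)²/51.50 + (22−10.30)²/10.30 = 145.3981
df = 4
p-value (upper-tail) = 0.00000
At α=0.05: p < α → reject H₀

reject H₀: yes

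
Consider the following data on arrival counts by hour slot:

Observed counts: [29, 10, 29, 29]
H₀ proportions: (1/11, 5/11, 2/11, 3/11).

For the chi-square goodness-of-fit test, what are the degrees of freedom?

df = k − 1 = 4 − 1 = 3

degrees of freedom = 3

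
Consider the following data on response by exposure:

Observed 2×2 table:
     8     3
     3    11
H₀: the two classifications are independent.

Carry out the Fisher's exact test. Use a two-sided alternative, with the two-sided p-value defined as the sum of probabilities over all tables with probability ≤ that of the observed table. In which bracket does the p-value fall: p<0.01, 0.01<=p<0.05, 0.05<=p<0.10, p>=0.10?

p-value bracket: 0.01<=p<0.05

Margins: r₁=11, r₂=14, c₁=11, c₂=14, n=25
p_obs = C(11,8)·C(14,3)/C(25,11); sum pmf over tables with pmf ≤ p_obs
p-value (two-sided) = 0.01718
→ bracket: 0.01<=p<0.05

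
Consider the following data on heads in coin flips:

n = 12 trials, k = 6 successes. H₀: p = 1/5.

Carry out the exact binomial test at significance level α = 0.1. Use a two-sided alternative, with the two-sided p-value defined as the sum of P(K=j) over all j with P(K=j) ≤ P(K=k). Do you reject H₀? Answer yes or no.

reject H₀: yes

Exact binomial: n=12, k=6, p₀=1/5=0.2000
P(X=j) = C(n,j)·p₀^j·(1−p₀)^(n−j); p = Σ P(X=j) over j with P(X=j) ≤ P(X=6)
p-value (two-sided) = 0.01941
At α=0.1: p < α → reject H₀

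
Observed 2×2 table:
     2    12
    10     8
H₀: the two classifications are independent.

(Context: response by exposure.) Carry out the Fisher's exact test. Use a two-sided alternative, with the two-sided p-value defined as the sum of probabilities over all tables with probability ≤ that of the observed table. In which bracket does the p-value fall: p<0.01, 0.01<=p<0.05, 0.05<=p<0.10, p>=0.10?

Margins: r₁=14, r₂=18, c₁=12, c₂=20, n=32
p_obs = C(14,2)·C(18,10)/C(32,12); sum pmf over tables with pmf ≤ p_obs
p-value (two-sided) = 0.02763
→ bracket: 0.01<=p<0.05

p-value bracket: 0.01<=p<0.05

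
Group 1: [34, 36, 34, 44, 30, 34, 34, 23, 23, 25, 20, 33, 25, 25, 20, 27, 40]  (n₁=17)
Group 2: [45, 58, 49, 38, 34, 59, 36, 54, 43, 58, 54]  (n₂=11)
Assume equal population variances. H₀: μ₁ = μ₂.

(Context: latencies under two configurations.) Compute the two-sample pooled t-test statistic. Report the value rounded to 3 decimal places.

x̄₁=29.824, s₁=7.011, n₁=17
x̄₂=48.000, s₂=9.317, n₂=11
s_p² = [16·7.011² + 10·9.317²]/26 = 63.6335
SE = √(s_p²·(1/17+1/11)) = 3.0867
t = (29.824−48.000)/3.0867 = -5.8886
df = 26

test statistic = -5.889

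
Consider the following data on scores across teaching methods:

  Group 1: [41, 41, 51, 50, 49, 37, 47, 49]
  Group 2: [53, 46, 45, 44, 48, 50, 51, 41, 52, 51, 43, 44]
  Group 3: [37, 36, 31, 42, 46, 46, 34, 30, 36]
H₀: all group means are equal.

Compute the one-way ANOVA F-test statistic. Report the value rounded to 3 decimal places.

Group means [45.62, 47.33, 37.56], grand mean 43.828
SSB = Σnᵢ(x̄ᵢ−x̄)² = 527.374; SSW = ΣΣ(x−x̄ᵢ)² = 646.764
MSB = 527.374/2 = 263.6870; MSW = 646.764/26 = 24.8755
F = MSB/MSW = 10.6003
df = (2, 26)

test statistic = 10.600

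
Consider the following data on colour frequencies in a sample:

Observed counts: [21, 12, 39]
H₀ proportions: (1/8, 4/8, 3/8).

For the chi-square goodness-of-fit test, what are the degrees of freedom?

degrees of freedom = 2

df = k − 1 = 3 − 1 = 2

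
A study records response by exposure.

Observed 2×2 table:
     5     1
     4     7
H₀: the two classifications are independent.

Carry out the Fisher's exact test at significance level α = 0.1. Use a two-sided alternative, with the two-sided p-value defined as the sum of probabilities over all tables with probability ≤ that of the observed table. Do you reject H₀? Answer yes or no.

reject H₀: no

Margins: r₁=6, r₂=11, c₁=9, c₂=8, n=17
p_obs = C(6,5)·C(11,4)/C(17,9); sum pmf over tables with pmf ≤ p_obs
p-value (two-sided) = 0.13122
At α=0.1: p ≥ α → fail to reject H₀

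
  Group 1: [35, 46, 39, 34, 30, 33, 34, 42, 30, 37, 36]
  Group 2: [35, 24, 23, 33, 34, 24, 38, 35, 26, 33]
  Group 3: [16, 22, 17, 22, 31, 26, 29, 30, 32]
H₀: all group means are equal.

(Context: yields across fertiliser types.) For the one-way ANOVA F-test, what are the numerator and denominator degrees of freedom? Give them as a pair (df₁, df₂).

k = 3 groups, N = 30 total
df = (k−1, N−k) = (3−1, 30−3) = (2, 27)

degrees of freedom = [2, 27]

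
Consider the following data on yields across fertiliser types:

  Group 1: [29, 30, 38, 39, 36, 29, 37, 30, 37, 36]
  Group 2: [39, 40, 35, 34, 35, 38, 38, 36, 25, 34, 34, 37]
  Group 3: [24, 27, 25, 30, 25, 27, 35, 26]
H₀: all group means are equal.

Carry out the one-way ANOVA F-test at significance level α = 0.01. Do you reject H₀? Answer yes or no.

reject H₀: yes

Group means [34.10, 35.42, 27.38], grand mean 32.833
SSB = Σnᵢ(x̄ᵢ−x̄)² = 334.475; SSW = ΣΣ(x−x̄ᵢ)² = 403.692
MSB = 334.475/2 = 167.2375; MSW = 403.692/27 = 14.9515
F = MSB/MSW = 11.1853
df = (2, 27)
p-value (upper-tail) = 0.00029
At α=0.01: p < α → reject H₀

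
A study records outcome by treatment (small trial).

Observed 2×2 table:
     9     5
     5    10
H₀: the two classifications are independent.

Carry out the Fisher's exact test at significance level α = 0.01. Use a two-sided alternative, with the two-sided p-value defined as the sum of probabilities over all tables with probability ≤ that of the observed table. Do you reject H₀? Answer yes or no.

Margins: r₁=14, r₂=15, c₁=14, c₂=15, n=29
p_obs = C(14,9)·C(15,5)/C(29,14); sum pmf over tables with pmf ≤ p_obs
p-value (two-sided) = 0.14311
At α=0.01: p ≥ α → fail to reject H₀

reject H₀: no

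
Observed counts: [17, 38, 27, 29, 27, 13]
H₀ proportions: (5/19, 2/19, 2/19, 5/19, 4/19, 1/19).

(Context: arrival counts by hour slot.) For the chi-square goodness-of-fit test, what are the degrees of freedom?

degrees of freedom = 5

df = k − 1 = 6 − 1 = 5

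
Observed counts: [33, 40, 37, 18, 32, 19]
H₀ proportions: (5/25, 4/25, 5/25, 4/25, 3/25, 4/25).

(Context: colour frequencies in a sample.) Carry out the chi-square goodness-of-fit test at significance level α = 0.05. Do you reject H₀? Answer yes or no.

reject H₀: yes

n = 179; E_i = n·p_i = [35.80, 28.64, 35.80, 28.64, 21.48, 28.64]
χ² = (33−35.80)²/35.80 + (40−28.64)²/28.64 + (37−35.80)²/35.80 + (18−28.64)²/28.64 + (32−21.48)²/21.48 + (19−28.64)²/28.64 = 17.1150
df = 5
p-value (upper-tail) = 0.00429
At α=0.05: p < α → reject H₀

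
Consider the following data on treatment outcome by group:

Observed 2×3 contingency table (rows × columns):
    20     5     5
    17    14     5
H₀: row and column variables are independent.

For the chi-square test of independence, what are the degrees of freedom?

df = (r−1)(c−1) = (2−1)·(3−1) = 2

degrees of freedom = 2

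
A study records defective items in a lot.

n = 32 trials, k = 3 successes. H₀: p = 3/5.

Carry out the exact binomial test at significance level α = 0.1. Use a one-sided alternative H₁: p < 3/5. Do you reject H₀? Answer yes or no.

Exact binomial: n=32, k=3, p₀=3/5=0.6000
P(X≤3) from Σ C(n,i)·p₀^i·(1−p₀)^(n−i)
p-value (one-sided, H₁ less) = 0.00000
At α=0.1: p < α → reject H₀

reject H₀: yes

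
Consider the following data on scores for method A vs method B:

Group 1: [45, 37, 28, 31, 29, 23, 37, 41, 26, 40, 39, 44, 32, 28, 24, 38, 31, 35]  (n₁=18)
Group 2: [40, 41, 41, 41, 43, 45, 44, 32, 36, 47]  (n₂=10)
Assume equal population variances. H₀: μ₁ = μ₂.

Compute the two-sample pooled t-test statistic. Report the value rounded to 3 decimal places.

x̄₁=33.778, s₁=6.726, n₁=18
x̄₂=41.000, s₂=4.372, n₂=10
s_p² = [17·6.726² + 9·4.372²]/26 = 36.1966
SE = √(s_p²·(1/18+1/10)) = 2.3729
t = (33.778−41.000)/2.3729 = -3.0436
df = 26

test statistic = -3.044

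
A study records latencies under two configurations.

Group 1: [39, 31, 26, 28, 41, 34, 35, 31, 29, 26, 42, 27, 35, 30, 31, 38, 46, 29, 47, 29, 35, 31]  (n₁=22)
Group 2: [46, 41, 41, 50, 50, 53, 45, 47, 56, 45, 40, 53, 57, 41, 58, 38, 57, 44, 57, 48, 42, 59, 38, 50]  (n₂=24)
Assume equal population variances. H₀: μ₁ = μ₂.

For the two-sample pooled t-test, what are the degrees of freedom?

df = n₁ + n₂ − 2 = 22 + 24 − 2 = 44

degrees of freedom = 44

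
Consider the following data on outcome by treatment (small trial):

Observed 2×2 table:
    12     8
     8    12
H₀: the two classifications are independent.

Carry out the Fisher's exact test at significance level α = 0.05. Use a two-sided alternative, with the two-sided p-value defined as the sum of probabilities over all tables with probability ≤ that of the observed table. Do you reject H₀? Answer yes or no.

reject H₀: no

Margins: r₁=20, r₂=20, c₁=20, c₂=20, n=40
p_obs = C(20,12)·C(20,8)/C(40,20); sum pmf over tables with pmf ≤ p_obs
p-value (two-sided) = 0.34307
At α=0.05: p ≥ α → fail to reject H₀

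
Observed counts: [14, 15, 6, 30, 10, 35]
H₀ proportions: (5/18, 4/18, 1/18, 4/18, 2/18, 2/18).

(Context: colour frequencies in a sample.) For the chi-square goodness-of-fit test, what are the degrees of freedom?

degrees of freedom = 5

df = k − 1 = 6 − 1 = 5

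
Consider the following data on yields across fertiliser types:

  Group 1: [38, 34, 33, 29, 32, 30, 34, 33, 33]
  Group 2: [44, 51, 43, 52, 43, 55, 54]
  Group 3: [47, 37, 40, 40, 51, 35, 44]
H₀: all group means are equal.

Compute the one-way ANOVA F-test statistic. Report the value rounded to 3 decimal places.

Group means [32.89, 48.86, 42.00], grand mean 40.522
SSB = Σnᵢ(x̄ᵢ−x̄)² = 1025.993; SSW = ΣΣ(x−x̄ᵢ)² = 415.746
MSB = 1025.993/2 = 512.9965; MSW = 415.746/20 = 20.7873
F = MSB/MSW = 24.6784
df = (2, 20)

test statistic = 24.678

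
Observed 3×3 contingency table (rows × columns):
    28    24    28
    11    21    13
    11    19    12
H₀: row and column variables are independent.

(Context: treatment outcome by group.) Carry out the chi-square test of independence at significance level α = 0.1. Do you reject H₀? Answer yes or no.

Row totals [80, 45, 42], col totals [50, 64, 53], n=167
χ² = (28−23.95)²/23.95 + (24−30.66)²/30.66 + (28−25.39)²/25.39 + (11−13.47)²/13.47 + (21−17.25)²/17.25 + (13−14.28)²/14.28 + (11−12.57)²/12.57 + (19−16.10)²/16.10 + (12−13.33)²/13.33 = 4.6389
df = 4
p-value (upper-tail) = 0.32640
At α=0.1: p ≥ α → fail to reject H₀

reject H₀: no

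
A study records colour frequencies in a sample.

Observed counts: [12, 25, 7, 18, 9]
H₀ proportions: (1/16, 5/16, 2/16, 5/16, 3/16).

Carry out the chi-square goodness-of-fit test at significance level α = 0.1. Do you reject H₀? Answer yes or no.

n = 71; E_i = n·p_i = [4.44, 22.19, 8.88, 22.19, 13.31]
χ² = (12−4.44)²/4.44 + (25−22.19)²/22.19 + (7−8.88)²/8.88 + (18−22.19)²/22.19 + (9−13.31)²/13.31 = 15.8282
df = 4
p-value (upper-tail) = 0.00326
At α=0.1: p < α → reject H₀

reject H₀: yes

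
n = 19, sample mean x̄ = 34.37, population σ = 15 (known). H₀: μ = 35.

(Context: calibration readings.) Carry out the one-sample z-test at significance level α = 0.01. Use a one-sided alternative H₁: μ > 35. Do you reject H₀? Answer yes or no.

SE = σ/√n = 15/√19 = 3.4412
z = (x̄−μ₀)/SE = (34.37−35)/3.4412 = -0.1831
p-value (one-sided, H₁ greater) = 0.57263
At α=0.01: p ≥ α → fail to reject H₀

reject H₀: no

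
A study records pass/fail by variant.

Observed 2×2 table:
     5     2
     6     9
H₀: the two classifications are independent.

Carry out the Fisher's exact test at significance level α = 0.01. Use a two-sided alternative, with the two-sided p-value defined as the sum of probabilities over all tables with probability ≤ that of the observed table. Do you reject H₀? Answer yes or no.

Margins: r₁=7, r₂=15, c₁=11, c₂=11, n=22
p_obs = C(7,5)·C(15,6)/C(22,11); sum pmf over tables with pmf ≤ p_obs
p-value (two-sided) = 0.36146
At α=0.01: p ≥ α → fail to reject H₀

reject H₀: no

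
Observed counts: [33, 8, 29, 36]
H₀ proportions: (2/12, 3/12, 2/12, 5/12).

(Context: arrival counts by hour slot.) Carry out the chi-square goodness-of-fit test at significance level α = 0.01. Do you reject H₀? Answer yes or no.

n = 106; E_i = n·p_i = [17.67, 26.50, 17.67, 44.17]
χ² = (33−17.67)²/17.67 + (8−26.50)²/26.50 + (29−17.67)²/17.67 + (36−44.17)²/44.17 = 35.0038
df = 3
p-value (upper-tail) = 0.00000
At α=0.01: p < α → reject H₀

reject H₀: yes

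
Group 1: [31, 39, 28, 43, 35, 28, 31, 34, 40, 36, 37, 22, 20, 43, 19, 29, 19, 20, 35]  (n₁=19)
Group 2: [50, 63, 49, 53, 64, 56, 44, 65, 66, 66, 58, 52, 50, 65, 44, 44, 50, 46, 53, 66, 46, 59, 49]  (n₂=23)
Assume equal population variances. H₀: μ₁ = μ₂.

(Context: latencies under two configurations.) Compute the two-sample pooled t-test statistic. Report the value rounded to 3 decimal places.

test statistic = -9.501

x̄₁=31.000, s₁=8.055, n₁=19
x̄₂=54.696, s₂=8.036, n₂=23
s_p² = [18·8.055² + 22·8.036²]/40 = 64.7217
SE = √(s_p²·(1/19+1/23)) = 2.4941
t = (31.000−54.696)/2.4941 = -9.5008
df = 40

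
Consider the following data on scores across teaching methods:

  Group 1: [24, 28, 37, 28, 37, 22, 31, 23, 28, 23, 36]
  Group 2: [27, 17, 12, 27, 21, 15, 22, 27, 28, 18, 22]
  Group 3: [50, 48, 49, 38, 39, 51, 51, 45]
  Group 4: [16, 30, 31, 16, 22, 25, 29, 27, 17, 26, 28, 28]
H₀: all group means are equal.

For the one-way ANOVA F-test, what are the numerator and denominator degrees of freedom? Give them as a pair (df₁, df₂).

k = 4 groups, N = 42 total
df = (k−1, N−k) = (4−1, 42−4) = (3, 38)

degrees of freedom = [3, 38]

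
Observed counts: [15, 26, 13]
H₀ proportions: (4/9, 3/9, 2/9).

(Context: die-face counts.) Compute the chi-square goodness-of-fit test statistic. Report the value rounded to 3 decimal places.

n = 54; E_i = n·p_i = [24.00, 18.00, 12.00]
χ² = (15−24.00)²/24.00 + (26−18.00)²/18.00 + (13−12.00)²/12.00 = 7.0139
df = 2

test statistic = 7.014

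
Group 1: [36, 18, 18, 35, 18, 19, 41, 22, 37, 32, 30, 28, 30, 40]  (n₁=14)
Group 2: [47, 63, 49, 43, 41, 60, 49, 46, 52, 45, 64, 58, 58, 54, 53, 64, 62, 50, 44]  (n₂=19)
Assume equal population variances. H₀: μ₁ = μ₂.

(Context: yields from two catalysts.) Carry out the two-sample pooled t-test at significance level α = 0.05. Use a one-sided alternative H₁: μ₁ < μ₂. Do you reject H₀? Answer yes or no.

reject H₀: yes

x̄₁=28.857, s₁=8.493, n₁=14
x̄₂=52.737, s₂=7.593, n₂=19
s_p² = [13·8.493² + 18·7.593²]/31 = 63.7225
SE = √(s_p²·(1/14+1/19)) = 2.8117
t = (28.857−52.737)/2.8117 = -8.4931
df = 31
p-value (one-sided, H₁ less) = 0.00000
At α=0.05: p < α → reject H₀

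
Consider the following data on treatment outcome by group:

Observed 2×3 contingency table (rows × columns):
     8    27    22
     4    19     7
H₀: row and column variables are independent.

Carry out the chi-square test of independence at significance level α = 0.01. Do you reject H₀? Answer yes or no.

Row totals [57, 30], col totals [12, 46, 29], n=87
χ² = (8−7.86)²/7.86 + (27−30.14)²/30.14 + (22−19.00)²/19.00 + (4−4.14)²/4.14 + (19−15.86)²/15.86 + (7−10.00)²/10.00 = 2.3282
df = 2
p-value (upper-tail) = 0.31221
At α=0.01: p ≥ α → fail to reject H₀

reject H₀: no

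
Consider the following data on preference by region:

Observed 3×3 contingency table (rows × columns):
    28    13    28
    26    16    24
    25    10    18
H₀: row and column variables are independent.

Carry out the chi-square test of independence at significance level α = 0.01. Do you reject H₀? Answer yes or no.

Row totals [69, 66, 53], col totals [79, 39, 70], n=188
χ² = (28−28.99)²/28.99 + (13−14.31)²/14.31 + (28−25.69)²/25.69 + (26−27.73)²/27.73 + (16−13.69)²/13.69 + (24−24.57)²/24.57 + (25−22.27)²/22.27 + (10−10.99)²/10.99 + (18−19.73)²/19.73 = 1.4499
df = 4
p-value (upper-tail) = 0.83547
At α=0.01: p ≥ α → fail to reject H₀

reject H₀: no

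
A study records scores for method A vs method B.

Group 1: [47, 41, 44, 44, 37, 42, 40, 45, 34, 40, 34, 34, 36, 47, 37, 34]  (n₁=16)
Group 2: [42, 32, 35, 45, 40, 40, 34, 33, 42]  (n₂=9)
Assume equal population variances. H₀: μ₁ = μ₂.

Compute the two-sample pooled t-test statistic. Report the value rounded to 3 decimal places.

test statistic = 0.834

x̄₁=39.750, s₁=4.740, n₁=16
x̄₂=38.111, s₂=4.676, n₂=9
s_p² = [15·4.740² + 8·4.676²]/23 = 22.2560
SE = √(s_p²·(1/16+1/9)) = 1.9657
t = (39.750−38.111)/1.9657 = 0.8338
df = 23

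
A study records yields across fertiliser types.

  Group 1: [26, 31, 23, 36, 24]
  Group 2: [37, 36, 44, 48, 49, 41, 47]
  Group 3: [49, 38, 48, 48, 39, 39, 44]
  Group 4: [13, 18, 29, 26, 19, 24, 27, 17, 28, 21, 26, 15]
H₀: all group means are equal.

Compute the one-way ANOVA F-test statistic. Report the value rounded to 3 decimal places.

test statistic = 36.981

Group means [28.00, 43.14, 43.57, 21.92], grand mean 32.581
SSB = Σnᵢ(x̄ᵢ−x̄)² = 3096.060; SSW = ΣΣ(x−x̄ᵢ)² = 753.488
MSB = 3096.060/3 = 1032.0201; MSW = 753.488/27 = 27.9070
F = MSB/MSW = 36.9807
df = (3, 27)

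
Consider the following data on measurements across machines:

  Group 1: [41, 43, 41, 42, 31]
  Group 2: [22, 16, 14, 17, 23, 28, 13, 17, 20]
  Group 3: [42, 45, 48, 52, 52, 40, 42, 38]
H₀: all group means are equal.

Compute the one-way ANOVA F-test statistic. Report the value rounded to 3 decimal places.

Group means [39.60, 18.89, 44.88], grand mean 33.045
SSB = Σnᵢ(x̄ᵢ−x̄)² = 3137.991; SSW = ΣΣ(x−x̄ᵢ)² = 478.964
MSB = 3137.991/2 = 1568.9953; MSW = 478.964/19 = 25.2086
F = MSB/MSW = 62.2404
df = (2, 19)

test statistic = 62.240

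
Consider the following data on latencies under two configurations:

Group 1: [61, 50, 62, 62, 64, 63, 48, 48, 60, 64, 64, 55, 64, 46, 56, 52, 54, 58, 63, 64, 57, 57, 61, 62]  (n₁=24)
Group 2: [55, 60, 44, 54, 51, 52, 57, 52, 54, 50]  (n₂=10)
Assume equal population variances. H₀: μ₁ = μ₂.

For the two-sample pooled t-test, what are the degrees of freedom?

df = n₁ + n₂ − 2 = 24 + 10 − 2 = 32

degrees of freedom = 32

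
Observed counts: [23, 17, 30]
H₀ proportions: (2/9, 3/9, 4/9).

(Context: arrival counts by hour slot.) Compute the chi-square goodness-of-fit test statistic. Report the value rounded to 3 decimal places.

n = 70; E_i = n·p_i = [15.56, 23.33, 31.11]
χ² = (23−15.56)²/15.56 + (17−23.33)²/23.33 + (30−31.11)²/31.11 = 5.3214
df = 2

test statistic = 5.321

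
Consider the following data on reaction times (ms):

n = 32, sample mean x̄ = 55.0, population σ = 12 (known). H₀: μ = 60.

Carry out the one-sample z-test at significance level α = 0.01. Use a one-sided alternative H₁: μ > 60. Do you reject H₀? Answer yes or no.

SE = σ/√n = 12/√32 = 2.1213
z = (x̄−μ₀)/SE = (55.0−60)/2.1213 = -2.3570
p-value (one-sided, H₁ greater) = 0.99079
At α=0.01: p ≥ α → fail to reject H₀

reject H₀: no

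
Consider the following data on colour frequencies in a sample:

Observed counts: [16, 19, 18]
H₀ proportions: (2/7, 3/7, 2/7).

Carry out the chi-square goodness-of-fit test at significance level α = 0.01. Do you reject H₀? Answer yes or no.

n = 53; E_i = n·p_i = [15.14, 22.71, 15.14]
χ² = (16−15.14)²/15.14 + (19−22.71)²/22.71 + (18−15.14)²/15.14 = 1.1950
df = 2
p-value (upper-tail) = 0.55019
At α=0.01: p ≥ α → fail to reject H₀

reject H₀: no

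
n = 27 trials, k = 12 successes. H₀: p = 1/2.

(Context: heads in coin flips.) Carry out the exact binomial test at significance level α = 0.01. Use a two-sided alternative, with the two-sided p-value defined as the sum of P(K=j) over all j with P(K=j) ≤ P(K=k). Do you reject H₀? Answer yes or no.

Exact binomial: n=27, k=12, p₀=1/2=0.5000
P(X=j) = C(n,j)·p₀^j·(1−p₀)^(n−j); p = Σ P(X=j) over j with P(X=j) ≤ P(X=12)
p-value (two-sided) = 0.70111
At α=0.01: p ≥ α → fail to reject H₀

reject H₀: no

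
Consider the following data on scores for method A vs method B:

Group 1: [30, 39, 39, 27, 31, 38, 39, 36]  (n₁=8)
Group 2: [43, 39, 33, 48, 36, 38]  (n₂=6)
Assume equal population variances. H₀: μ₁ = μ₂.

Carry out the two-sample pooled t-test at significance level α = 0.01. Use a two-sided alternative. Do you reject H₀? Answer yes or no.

x̄₁=34.875, s₁=4.824, n₁=8
x̄₂=39.500, s₂=5.320, n₂=6
s_p² = [7·4.824² + 5·5.320²]/12 = 25.3646
SE = √(s_p²·(1/8+1/6)) = 2.7199
t = (34.875−39.500)/2.7199 = -1.7004
df = 12
p-value (two-sided) = 0.11480
At α=0.01: p ≥ α → fail to reject H₀

reject H₀: no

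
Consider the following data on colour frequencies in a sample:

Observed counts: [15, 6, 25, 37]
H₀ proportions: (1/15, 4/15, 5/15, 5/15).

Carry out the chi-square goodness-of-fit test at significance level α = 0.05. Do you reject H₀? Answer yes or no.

reject H₀: yes

n = 83; E_i = n·p_i = [5.53, 22.13, 27.67, 27.67]
χ² = (15−5.53)²/5.53 + (6−22.13)²/22.13 + (25−27.67)²/27.67 + (37−27.67)²/27.67 = 31.3614
df = 3
p-value (upper-tail) = 0.00000
At α=0.05: p < α → reject H₀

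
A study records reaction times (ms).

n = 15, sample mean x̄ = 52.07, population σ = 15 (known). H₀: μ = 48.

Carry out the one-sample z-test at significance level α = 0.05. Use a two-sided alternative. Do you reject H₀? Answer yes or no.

SE = σ/√n = 15/√15 = 3.8730
z = (x̄−μ₀)/SE = (52.07−48)/3.8730 = 1.0509
p-value (two-sided) = 0.29332
At α=0.05: p ≥ α → fail to reject H₀

reject H₀: no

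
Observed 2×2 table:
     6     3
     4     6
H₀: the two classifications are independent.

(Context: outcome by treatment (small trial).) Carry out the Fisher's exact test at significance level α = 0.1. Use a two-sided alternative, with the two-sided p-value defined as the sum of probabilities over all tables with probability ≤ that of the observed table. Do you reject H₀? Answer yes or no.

reject H₀: no

Margins: r₁=9, r₂=10, c₁=10, c₂=9, n=19
p_obs = C(9,6)·C(10,4)/C(19,10); sum pmf over tables with pmf ≤ p_obs
p-value (two-sided) = 0.36985
At α=0.1: p ≥ α → fail to reject H₀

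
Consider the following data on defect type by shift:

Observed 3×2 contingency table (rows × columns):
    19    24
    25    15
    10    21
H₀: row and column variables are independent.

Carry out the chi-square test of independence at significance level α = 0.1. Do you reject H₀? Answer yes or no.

Row totals [43, 40, 31], col totals [54, 60], n=114
χ² = (19−20.37)²/20.37 + (24−22.63)²/22.63 + (25−18.95)²/18.95 + (15−21.05)²/21.05 + (10−14.68)²/14.68 + (21−16.32)²/16.32 = 6.6874
df = 2
p-value (upper-tail) = 0.03531
At α=0.1: p < α → reject H₀

reject H₀: yes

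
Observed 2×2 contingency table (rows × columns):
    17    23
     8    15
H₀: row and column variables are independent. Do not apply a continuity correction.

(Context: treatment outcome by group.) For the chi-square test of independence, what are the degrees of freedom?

degrees of freedom = 1

df = (r−1)(c−1) = (2−1)·(2−1) = 1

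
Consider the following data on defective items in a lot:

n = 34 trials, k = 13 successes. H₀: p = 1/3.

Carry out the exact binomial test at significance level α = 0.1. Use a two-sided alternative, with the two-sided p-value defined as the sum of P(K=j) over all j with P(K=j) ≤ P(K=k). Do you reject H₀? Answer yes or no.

Exact binomial: n=34, k=13, p₀=1/3=0.3333
P(X=j) = C(n,j)·p₀^j·(1−p₀)^(n−j); p = Σ P(X=j) over j with P(X=j) ≤ P(X=13)
p-value (two-sided) = 0.58627
At α=0.1: p ≥ α → fail to reject H₀

reject H₀: no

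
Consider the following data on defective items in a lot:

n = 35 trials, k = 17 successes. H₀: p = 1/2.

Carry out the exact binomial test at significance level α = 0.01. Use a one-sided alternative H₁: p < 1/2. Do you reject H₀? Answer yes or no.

reject H₀: no

Exact binomial: n=35, k=17, p₀=1/2=0.5000
P(X≤17) from Σ C(n,i)·p₀^i·(1−p₀)^(n−i)
p-value (one-sided, H₁ less) = 0.50000
At α=0.01: p ≥ α → fail to reject H₀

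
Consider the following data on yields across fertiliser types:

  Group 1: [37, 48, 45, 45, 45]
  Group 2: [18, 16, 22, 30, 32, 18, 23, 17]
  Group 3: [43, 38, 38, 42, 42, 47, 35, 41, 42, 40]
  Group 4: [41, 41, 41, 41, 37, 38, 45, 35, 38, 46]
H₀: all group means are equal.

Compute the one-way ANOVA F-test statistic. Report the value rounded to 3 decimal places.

test statistic = 41.834

Group means [44.00, 22.00, 40.80, 40.30], grand mean 36.576
SSB = Σnᵢ(x̄ᵢ−x̄)² = 2292.361; SSW = ΣΣ(x−x̄ᵢ)² = 529.700
MSB = 2292.361/3 = 764.1202; MSW = 529.700/29 = 18.2655
F = MSB/MSW = 41.8340
df = (3, 29)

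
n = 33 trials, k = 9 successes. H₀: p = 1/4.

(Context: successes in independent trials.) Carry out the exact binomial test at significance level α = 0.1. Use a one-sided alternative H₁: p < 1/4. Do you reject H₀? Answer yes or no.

reject H₀: no

Exact binomial: n=33, k=9, p₀=1/4=0.2500
P(X≤9) from Σ C(n,i)·p₀^i·(1−p₀)^(n−i)
p-value (one-sided, H₁ less) = 0.70087
At α=0.1: p ≥ α → fail to reject H₀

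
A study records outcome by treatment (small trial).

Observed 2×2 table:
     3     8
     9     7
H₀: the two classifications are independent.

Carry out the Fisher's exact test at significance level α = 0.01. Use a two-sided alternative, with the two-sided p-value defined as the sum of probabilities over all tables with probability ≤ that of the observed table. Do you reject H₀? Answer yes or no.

Margins: r₁=11, r₂=16, c₁=12, c₂=15, n=27
p_obs = C(11,3)·C(16,9)/C(27,12); sum pmf over tables with pmf ≤ p_obs
p-value (two-sided) = 0.23883
At α=0.01: p ≥ α → fail to reject H₀

reject H₀: no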